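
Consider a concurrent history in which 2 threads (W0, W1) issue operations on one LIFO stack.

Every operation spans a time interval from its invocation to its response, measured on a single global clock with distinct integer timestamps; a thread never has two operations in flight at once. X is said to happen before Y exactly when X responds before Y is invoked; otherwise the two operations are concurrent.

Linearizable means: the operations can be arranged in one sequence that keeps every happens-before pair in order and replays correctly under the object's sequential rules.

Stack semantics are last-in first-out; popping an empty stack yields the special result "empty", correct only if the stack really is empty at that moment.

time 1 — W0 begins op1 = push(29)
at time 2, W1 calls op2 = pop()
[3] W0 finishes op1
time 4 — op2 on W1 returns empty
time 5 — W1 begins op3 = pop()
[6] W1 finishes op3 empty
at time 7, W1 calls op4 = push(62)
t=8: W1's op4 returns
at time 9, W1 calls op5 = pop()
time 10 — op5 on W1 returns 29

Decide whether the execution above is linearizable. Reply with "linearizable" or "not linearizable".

through event 5 a valid linearization exists; event 6 (op3 responding at time 6) ends that
every one of the 2 real-time-consistent orders over 3 completed LIFO stack ops fails the sequential spec
one such order, op1, op2, op3, breaks at step 2 where op2 pop() → empty is illegal
one such order, op2, op1, op3, breaks at step 3 where op3 pop() → empty is illegal

not linearizable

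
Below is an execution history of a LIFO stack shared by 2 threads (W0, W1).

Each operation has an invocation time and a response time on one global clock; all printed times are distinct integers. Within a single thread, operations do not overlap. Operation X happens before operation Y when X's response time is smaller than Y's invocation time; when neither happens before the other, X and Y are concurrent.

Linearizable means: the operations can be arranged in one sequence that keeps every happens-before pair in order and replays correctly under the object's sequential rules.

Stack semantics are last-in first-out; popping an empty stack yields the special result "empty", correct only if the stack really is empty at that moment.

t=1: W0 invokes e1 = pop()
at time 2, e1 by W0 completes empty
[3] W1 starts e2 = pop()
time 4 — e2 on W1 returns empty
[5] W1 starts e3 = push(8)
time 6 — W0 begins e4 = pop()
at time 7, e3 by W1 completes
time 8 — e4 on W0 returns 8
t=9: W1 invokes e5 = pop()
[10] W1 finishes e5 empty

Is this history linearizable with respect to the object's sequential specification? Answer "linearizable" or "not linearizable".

witness order: e1, e2, e3, e4, e5
step 1: e1 pop() → empty — stack <>
step 2: e2 pop() → empty — stack <>
step 3: e3 push(8) — stack <8>
step 4: e4 pop() → 8 — stack <>
step 5: e5 pop() → empty — stack <>

linearizable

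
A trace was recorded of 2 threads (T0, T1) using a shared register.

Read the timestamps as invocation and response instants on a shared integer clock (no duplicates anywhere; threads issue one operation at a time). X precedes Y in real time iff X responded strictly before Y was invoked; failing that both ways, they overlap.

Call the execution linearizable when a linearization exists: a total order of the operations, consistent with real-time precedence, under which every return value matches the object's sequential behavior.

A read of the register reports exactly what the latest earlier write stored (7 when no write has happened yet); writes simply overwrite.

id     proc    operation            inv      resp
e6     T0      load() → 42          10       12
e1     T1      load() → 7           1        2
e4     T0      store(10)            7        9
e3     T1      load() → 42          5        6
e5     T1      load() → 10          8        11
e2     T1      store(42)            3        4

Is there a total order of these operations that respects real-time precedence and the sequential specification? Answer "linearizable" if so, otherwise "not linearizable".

not linearizable

already the first 12 events (up to e6's response at time 12) admit no linearization; the first 11 still do
real-time-consistent orders of the 6 completed operations: 3 — all fail the register replay
one such order, e1, e2, e3, e4, e5, e6, breaks at step 6 where e6 load() → 42 is illegal
one such order, e1, e2, e3, e4, e6, e5, breaks at step 5 where e6 load() → 42 is illegal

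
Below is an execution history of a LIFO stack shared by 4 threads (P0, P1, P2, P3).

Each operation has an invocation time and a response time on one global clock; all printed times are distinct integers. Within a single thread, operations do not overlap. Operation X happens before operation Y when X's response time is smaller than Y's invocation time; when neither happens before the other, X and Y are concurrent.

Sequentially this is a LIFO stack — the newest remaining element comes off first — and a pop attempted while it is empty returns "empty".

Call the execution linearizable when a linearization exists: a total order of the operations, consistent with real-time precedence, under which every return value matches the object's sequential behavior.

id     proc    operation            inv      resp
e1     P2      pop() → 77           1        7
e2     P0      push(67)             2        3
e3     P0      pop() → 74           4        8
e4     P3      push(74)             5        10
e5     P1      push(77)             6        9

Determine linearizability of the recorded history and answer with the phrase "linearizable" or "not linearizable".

linearizable

witness order: e2, e4, e3, e5, e1
after step 1 (e2 push(67)): stack <67>
after step 2 (e4 push(74)): stack <67,74>
after step 3 (e3 pop() → 74): stack <67>
after step 4 (e5 push(77)): stack <67,77>
after step 5 (e1 pop() → 77): stack <67>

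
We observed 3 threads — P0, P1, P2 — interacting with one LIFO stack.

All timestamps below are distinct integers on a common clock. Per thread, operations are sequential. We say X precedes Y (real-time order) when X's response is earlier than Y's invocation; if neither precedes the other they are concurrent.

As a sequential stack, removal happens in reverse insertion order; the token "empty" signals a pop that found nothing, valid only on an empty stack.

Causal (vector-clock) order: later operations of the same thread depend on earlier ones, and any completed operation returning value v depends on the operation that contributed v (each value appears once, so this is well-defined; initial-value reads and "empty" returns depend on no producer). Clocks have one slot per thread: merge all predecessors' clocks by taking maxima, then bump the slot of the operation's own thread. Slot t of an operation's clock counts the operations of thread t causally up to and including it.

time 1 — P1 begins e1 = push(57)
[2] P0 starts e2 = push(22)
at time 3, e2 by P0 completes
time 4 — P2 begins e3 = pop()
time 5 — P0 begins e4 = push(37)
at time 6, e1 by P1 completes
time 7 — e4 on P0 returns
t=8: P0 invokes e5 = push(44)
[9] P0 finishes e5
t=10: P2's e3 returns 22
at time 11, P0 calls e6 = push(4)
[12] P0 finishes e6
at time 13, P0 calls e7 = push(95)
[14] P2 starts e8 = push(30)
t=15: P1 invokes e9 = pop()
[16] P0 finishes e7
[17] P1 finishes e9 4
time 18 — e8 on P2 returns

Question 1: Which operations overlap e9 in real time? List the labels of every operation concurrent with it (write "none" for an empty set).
Answer: e7, e8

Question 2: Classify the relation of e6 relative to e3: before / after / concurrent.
Answer: after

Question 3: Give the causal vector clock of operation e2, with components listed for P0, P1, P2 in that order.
Answer: (1, 0, 0)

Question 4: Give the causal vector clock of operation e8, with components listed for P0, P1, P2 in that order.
Answer: (1, 0, 2)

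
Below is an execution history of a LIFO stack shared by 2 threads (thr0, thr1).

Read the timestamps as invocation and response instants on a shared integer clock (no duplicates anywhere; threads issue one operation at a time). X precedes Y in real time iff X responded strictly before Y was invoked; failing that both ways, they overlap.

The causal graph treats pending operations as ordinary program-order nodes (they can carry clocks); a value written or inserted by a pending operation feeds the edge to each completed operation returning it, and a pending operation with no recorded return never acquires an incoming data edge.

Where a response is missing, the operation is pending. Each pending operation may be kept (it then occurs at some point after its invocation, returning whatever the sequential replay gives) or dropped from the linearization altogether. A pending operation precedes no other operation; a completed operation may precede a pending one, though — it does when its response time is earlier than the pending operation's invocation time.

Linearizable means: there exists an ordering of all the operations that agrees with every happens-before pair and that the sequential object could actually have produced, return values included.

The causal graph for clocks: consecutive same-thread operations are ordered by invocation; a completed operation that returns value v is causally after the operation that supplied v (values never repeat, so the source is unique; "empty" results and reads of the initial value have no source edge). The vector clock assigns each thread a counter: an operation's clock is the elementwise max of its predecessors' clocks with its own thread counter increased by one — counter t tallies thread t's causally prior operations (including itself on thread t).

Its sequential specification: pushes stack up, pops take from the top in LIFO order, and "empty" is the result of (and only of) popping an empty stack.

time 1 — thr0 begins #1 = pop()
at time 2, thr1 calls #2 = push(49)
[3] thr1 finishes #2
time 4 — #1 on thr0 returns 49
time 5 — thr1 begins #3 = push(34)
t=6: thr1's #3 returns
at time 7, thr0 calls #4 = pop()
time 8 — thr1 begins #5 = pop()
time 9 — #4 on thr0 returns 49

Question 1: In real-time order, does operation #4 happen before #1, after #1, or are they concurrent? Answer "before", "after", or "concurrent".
Answer: after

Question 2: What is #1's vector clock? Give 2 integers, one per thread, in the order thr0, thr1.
Answer: (1, 1)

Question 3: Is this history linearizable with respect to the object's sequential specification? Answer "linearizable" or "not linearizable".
not linearizable

already the first 9 events (up to #4's response at time 9) admit no linearization; the first 8 still do
real-time-consistent orders of the 4 completed operations: 2 — all fail the LIFO stack replay
completion choices over the 1 pending operation (#5) were checked; none helps
take #1, #2, #3, #4 (pending dropped): step 1 already fails, because #1 pop() → 49 cannot occur there
take #2, #1, #3, #4 (pending dropped): step 4 already fails, because #4 pop() → 49 cannot occur there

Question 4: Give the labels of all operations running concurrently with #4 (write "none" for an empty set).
Answer: #5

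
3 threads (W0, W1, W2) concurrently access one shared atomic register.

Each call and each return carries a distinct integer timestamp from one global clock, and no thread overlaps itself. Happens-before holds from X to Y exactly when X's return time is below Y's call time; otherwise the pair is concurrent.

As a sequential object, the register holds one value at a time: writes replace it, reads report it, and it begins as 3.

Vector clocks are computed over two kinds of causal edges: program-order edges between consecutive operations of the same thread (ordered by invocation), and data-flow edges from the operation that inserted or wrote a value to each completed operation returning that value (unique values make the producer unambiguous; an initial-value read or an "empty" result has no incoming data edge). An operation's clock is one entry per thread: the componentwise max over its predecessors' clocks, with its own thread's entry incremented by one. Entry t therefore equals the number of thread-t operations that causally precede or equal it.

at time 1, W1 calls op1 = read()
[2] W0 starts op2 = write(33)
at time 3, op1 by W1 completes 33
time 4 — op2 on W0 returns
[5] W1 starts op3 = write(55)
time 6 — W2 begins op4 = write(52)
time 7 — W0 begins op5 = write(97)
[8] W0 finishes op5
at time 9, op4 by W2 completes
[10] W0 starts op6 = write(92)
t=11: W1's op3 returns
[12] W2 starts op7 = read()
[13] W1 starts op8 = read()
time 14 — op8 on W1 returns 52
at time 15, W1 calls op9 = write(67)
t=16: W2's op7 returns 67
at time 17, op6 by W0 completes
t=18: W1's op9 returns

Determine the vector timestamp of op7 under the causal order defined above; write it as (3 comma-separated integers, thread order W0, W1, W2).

(1, 4, 2)

invoked at 6, op4 has no predecessors; its own W2 bump gives (0, 0, 1)
invoked at 2, op2 has no predecessors; its own W0 bump gives (1, 0, 0)
VC(op1, invoked at 1): max of VC(op2)=(1, 0, 0), then +1 on thread W1 → (1, 1, 0)
VC(op5, invoked at 7): max of VC(op2)=(1, 0, 0), then +1 on thread W0 → (2, 0, 0)
VC(op3, invoked at 5): max of VC(op1)=(1, 1, 0), then +1 on thread W1 → (1, 2, 0)
VC(op6, invoked at 10): max of VC(op5)=(2, 0, 0), then +1 on thread W0 → (3, 0, 0)
VC(op8, invoked at 13): max of VC(op3)=(1, 2, 0), VC(op4)=(0, 0, 1), then +1 on thread W1 → (1, 3, 1)
VC(op9, invoked at 15): max of VC(op8)=(1, 3, 1), then +1 on thread W1 → (1, 4, 1)
VC(op7, invoked at 12): max of VC(op4)=(0, 0, 1), VC(op9)=(1, 4, 1), then +1 on thread W2 → (1, 4, 2)
target: VC(op7) = (1, 4, 2)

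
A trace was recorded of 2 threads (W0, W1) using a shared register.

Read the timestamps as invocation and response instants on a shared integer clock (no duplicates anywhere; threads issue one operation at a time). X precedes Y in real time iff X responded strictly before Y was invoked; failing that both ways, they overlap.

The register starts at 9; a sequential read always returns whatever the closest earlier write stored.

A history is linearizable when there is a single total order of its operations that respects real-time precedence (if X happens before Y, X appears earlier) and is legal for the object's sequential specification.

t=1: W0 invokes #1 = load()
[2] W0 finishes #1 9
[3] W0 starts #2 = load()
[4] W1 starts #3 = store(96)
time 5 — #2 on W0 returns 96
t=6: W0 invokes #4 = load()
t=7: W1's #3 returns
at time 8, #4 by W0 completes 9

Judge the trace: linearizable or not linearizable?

the violation lands at event 8, #4's response at time 8: events 1..7 linearize, events 1..8 do not
the 4 completed operations admit 3 real-time orders; each fails the register replay
take #1, #2, #3, #4: step 2 already fails, because #2 load() → 96 cannot occur there
take #1, #2, #4, #3: step 2 already fails, because #2 load() → 96 cannot occur there

not linearizable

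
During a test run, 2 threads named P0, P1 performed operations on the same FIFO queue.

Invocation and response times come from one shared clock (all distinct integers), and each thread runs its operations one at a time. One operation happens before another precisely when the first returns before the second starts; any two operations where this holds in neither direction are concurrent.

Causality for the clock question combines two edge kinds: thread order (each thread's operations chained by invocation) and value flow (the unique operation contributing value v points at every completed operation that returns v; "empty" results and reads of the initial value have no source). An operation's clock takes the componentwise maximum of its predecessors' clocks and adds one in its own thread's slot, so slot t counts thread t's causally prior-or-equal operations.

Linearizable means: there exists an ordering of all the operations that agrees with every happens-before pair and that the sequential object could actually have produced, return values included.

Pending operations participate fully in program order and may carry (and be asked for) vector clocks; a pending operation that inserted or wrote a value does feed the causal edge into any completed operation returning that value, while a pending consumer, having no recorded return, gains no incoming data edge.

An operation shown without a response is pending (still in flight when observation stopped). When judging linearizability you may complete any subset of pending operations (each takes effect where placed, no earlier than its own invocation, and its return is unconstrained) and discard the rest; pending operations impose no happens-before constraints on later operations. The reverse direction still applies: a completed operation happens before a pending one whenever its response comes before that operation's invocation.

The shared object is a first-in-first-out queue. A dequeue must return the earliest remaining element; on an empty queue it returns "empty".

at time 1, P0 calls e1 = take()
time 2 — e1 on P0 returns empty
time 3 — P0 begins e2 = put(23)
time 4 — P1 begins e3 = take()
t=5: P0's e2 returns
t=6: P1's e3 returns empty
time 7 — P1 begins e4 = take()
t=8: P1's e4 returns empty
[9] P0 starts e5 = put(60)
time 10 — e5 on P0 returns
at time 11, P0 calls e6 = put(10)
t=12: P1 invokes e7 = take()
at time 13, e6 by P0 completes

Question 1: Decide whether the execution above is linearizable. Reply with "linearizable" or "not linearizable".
the violation lands at event 8, e4's response at time 8: events 1..7 linearize, events 1..8 do not
real-time-consistent orders of the 4 completed operations: 2 — all fail the FIFO queue replay
for example e1, e2, e3, e4 fails at step 3: e3 take() → empty is not legal there
for example e1, e3, e2, e4 fails at step 4: e4 take() → empty is not legal there

not linearizable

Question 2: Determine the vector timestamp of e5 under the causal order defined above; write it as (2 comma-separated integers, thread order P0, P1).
no predecessors for e3 (invoked 4): P1 increments from zero → (0, 1)
no predecessors for e1 (invoked 1): P0 increments from zero → (1, 0)
invoked at 7, e4 merges VC(e3)=(0, 1) and bumps P1's slot → (0, 2)
invoked at 3, e2 merges VC(e1)=(1, 0) and bumps P0's slot → (2, 0)
invoked at 12, e7 merges VC(e4)=(0, 2) and bumps P1's slot → (0, 3)
invoked at 9, e5 merges VC(e2)=(2, 0) and bumps P0's slot → (3, 0)
invoked at 11, e6 merges VC(e5)=(3, 0) and bumps P0's slot → (4, 0)
target: VC(e5) = (3, 0)

(3, 0)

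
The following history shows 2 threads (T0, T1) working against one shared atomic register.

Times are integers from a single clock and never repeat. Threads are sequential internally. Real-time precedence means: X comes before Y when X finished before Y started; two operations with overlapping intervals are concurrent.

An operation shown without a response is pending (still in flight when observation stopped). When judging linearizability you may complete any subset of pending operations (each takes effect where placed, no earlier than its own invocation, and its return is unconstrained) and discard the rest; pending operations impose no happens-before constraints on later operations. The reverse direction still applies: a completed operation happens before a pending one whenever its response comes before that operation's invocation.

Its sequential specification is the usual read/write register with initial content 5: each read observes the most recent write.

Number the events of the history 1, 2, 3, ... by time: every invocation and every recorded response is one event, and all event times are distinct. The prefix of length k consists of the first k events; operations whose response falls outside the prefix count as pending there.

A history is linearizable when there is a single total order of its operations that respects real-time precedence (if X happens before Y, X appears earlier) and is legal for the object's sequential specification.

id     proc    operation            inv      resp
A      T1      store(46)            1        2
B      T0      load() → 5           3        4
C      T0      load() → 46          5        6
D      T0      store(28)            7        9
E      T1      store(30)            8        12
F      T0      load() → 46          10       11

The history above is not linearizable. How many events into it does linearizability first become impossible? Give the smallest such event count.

4

events 1..3 are still linearizable — one witness is A:
1. A store(46), leaving value 46
event 4 — B's response, time 4 — after it, nothing linearizes
take A, B: step 2 already fails, because B load() → 5 cannot occur there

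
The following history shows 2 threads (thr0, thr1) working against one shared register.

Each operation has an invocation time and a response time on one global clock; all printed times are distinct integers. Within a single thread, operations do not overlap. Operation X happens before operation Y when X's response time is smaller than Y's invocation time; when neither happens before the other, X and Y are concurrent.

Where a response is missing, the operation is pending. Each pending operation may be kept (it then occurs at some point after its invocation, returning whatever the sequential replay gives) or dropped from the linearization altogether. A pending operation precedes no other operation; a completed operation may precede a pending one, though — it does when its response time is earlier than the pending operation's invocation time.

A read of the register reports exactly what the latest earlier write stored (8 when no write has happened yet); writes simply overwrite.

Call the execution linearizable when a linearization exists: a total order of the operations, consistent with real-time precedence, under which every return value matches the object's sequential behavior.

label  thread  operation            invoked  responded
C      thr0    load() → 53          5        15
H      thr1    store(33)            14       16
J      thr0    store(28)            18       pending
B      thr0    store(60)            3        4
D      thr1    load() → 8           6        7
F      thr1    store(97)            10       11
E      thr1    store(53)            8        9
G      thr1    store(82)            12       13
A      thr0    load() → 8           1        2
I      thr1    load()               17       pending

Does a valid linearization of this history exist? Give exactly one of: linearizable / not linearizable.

not linearizable

prefix check: 1..6 passes, 1..7 fails once D's time-7 response joins
a single order respects real time; the 3 completed register operations fail replay along it
every completion of the 1 pending operation (C) was checked; none linearizes
sample order A, B, D (pending dropped) stalls at step 3 — D load() → 8 has no legal effect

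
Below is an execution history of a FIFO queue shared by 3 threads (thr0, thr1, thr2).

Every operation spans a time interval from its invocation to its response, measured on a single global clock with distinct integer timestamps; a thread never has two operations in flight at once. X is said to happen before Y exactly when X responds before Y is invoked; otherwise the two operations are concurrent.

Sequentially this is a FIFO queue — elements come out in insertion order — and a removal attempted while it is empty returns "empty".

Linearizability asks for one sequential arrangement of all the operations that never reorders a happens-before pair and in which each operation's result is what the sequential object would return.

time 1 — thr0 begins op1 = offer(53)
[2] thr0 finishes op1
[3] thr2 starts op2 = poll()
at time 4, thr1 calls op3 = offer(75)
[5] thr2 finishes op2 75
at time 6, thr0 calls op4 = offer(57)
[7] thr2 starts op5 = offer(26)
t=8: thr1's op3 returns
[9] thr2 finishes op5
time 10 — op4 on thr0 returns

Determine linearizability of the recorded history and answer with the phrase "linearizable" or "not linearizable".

not linearizable

the violation lands at event 5, op2's response at time 5: events 1..4 linearize, events 1..5 do not
the completed operations (2 total) allow one real-time order; the FIFO queue replay rejects it
include/drop combinations of the 1 pending operation (op3) were all tried; none helps
for example op1, op2 (pending dropped) fails at step 2: op2 poll() → 75 is not legal there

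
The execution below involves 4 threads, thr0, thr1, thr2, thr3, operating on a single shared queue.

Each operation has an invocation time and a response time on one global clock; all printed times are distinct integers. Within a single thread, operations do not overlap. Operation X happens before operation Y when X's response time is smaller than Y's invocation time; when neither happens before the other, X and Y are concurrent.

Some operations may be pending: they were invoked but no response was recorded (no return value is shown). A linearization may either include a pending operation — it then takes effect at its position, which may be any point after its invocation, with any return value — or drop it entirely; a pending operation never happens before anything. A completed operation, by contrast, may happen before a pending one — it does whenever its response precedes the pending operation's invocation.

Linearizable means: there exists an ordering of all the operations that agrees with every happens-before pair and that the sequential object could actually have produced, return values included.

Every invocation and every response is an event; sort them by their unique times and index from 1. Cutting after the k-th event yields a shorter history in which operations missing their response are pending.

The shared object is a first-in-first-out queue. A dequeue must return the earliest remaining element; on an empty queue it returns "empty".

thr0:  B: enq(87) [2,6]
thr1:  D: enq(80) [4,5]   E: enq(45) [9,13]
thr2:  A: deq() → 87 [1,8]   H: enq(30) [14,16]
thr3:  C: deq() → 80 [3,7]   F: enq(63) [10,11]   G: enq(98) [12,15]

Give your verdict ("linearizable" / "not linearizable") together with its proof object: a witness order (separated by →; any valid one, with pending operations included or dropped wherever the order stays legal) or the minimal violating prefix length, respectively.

linearizable — witness: B → A → D → C → E → F → G → H

step 1: B enq(87) — queue <87>
step 2: A deq() → 87 — queue <>
step 3: D enq(80) — queue <80>
step 4: C deq() → 80 — queue <>
step 5: E enq(45) — queue <45>
step 6: F enq(63) — queue <45,63>
step 7: G enq(98) — queue <45,63,98>
step 8: H enq(30) — queue <45,63,98,30>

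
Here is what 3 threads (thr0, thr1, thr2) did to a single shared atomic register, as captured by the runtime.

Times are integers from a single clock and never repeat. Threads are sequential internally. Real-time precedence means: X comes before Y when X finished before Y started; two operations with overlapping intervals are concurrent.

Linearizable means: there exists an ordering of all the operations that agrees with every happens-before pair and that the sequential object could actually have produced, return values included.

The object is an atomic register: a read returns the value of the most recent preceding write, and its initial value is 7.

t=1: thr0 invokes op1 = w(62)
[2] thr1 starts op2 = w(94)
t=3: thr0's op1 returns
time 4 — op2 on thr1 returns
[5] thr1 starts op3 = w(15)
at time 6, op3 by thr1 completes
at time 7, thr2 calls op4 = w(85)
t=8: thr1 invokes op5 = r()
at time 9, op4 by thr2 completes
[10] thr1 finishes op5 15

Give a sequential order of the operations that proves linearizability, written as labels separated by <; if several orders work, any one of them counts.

after step 1 (op1 w(62)): value 62
after step 2 (op2 w(94)): value 94
after step 3 (op3 w(15)): value 15
after step 4 (op5 r() → 15): value 15
after step 5 (op4 w(85)): value 85

op1 < op2 < op3 < op5 < op4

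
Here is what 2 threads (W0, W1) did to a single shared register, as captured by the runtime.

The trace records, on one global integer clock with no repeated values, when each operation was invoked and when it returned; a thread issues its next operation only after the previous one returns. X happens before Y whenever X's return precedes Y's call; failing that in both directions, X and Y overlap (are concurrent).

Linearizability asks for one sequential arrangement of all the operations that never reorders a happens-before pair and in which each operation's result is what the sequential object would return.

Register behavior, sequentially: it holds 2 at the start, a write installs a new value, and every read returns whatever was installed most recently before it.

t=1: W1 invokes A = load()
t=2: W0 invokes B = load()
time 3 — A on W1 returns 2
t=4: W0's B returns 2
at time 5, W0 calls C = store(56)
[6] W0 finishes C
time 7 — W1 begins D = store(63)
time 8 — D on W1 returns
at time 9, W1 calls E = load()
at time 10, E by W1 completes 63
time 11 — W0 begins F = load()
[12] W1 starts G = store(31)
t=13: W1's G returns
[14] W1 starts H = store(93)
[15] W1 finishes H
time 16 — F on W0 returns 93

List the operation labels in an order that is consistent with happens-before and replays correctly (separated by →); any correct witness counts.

after step 1 (A load() → 2): value 2
after step 2 (B load() → 2): value 2
after step 3 (C store(56)): value 56
after step 4 (D store(63)): value 63
after step 5 (E load() → 63): value 63
after step 6 (G store(31)): value 31
after step 7 (H store(93)): value 93
after step 8 (F load() → 93): value 93

A → B → C → D → E → G → H → F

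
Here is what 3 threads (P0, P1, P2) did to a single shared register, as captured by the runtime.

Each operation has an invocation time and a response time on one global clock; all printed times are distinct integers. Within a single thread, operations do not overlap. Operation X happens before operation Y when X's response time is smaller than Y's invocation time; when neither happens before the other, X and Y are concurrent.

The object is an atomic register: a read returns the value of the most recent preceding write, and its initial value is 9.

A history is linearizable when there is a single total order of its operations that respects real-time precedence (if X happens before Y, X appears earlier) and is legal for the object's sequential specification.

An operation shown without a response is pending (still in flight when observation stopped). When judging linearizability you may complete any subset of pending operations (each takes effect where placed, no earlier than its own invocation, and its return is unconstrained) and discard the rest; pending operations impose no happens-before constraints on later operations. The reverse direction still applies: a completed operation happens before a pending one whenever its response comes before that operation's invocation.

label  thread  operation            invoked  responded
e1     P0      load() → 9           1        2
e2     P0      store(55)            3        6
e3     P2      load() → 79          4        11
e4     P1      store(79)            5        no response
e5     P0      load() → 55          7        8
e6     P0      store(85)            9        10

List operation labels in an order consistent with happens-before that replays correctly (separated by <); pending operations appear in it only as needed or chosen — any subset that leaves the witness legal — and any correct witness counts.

e1 < e2 < e5 < e4 < e3 < e6

step 1: e1 load() → 9 — value 9
step 2: e2 store(55) — value 55
step 3: e5 load() → 55 — value 55
step 4: e4 store(79) (pending, included) — value 79
step 5: e3 load() → 79 — value 79
step 6: e6 store(85) — value 85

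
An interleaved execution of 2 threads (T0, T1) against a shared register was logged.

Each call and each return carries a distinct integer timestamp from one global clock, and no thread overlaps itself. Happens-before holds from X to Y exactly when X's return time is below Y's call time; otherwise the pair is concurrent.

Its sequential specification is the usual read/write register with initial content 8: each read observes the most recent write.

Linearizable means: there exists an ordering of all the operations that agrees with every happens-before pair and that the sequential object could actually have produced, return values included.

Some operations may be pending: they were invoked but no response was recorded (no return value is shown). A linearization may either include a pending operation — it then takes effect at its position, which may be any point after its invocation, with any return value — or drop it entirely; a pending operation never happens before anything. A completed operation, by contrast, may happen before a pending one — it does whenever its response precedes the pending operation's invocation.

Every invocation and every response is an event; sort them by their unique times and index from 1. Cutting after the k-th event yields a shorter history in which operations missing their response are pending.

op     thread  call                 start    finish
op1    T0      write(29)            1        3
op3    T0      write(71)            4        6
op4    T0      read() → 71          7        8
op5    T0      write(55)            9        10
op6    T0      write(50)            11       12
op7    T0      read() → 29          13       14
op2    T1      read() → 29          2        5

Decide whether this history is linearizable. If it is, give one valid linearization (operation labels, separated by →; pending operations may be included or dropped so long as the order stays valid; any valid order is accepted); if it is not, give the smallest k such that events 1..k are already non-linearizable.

cut after 13 events: linearizable; cut after 14 events (op7 responds, time 14): not linearizable
real-time-consistent orders of the 7 completed operations: 3 — all fail the register replay
one such order, op1, op2, op3, op4, op5, op6, op7, breaks at step 7 where op7 read() → 29 is illegal
one such order, op1, op3, op2, op4, op5, op6, op7, breaks at step 3 where op2 read() → 29 is illegal

not linearizable — minimal violating prefix: 14 events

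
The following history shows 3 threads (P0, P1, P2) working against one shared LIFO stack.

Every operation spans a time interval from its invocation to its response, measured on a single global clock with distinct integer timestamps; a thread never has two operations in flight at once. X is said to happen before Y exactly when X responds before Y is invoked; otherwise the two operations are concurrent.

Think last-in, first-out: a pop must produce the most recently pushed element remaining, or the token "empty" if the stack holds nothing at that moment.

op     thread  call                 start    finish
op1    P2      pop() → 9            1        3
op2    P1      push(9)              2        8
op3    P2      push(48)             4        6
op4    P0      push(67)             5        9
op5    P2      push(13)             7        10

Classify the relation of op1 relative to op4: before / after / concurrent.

op1 spans [1,3], op4 spans [5,9]
resp(op1)=3 < inv(op4)=5

before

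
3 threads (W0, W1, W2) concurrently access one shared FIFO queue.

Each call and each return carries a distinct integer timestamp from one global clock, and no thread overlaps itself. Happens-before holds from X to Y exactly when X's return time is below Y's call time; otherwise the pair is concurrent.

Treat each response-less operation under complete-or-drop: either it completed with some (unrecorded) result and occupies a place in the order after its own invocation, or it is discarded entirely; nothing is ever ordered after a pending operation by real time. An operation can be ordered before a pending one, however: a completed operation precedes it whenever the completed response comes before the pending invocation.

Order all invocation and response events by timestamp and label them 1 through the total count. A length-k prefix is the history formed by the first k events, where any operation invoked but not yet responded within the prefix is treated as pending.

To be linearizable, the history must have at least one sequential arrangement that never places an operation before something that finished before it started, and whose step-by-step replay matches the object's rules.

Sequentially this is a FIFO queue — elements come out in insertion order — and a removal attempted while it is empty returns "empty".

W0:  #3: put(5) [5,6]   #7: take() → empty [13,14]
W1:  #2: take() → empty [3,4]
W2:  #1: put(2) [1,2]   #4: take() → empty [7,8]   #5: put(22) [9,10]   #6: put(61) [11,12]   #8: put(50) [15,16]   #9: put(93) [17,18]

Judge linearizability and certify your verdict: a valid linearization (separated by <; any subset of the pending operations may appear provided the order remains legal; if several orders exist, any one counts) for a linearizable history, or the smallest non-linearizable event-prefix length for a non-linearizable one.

not linearizable — minimal violating prefix: 4 events

events 1..3 are fine; event 4 — the response of #2 at time 4 — makes the prefix non-linearizable
a single order respects real time; the 2 completed FIFO queue operations fail replay along it
one such order, #1, #2, breaks at step 2 where #2 take() → empty is illegal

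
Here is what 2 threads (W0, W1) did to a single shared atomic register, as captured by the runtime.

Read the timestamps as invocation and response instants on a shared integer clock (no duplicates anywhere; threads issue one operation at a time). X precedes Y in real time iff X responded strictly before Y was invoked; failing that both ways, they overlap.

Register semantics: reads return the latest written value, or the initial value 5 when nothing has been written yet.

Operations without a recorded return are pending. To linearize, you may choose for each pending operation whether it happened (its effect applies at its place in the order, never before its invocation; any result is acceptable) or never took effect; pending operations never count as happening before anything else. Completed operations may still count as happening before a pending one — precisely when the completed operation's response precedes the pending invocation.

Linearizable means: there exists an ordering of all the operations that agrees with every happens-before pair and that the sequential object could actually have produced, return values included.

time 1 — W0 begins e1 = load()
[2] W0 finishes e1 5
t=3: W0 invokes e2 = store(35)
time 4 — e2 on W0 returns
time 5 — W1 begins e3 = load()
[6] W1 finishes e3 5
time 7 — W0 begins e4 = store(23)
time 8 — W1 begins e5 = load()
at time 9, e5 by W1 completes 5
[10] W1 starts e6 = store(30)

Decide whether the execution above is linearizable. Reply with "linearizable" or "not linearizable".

the violation lands at event 6, e3's response at time 6: events 1..5 linearize, events 1..6 do not
exhaustive check: the 3 completed atomic register ops admit one real-time order; illegal
e.g. e1, e2, e3: illegal at step 3, since e3 load() → 5 cannot apply there

not linearizable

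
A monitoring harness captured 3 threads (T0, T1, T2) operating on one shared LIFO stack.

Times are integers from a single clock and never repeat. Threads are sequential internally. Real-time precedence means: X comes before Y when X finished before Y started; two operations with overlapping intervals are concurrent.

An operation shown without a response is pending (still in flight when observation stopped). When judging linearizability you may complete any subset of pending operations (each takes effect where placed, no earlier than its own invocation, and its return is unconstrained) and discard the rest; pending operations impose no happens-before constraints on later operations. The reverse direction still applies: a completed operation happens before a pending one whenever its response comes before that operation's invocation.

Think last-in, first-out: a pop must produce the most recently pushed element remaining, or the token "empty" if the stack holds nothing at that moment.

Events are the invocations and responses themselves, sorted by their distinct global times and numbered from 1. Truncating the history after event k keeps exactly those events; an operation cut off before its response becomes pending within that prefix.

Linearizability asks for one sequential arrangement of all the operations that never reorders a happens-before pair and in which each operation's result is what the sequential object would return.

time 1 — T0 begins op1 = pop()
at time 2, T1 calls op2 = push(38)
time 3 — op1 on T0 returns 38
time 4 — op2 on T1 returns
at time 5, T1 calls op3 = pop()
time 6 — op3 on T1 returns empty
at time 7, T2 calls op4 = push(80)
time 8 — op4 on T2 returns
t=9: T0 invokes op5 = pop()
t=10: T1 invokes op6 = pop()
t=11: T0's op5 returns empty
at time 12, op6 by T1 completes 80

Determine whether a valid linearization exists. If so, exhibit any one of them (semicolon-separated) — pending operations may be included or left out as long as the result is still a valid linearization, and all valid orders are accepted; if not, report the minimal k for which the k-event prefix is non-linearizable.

step 1: op2 push(38) — stack <38>
step 2: op1 pop() → 38 — stack <>
step 3: op3 pop() → empty — stack <>
step 4: op4 push(80) — stack <80>
step 5: op6 pop() → 80 — stack <>
step 6: op5 pop() → empty — stack <>

linearizable — witness: op2; op1; op3; op4; op6; op5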